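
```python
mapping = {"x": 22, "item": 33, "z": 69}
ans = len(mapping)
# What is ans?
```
Trace:
  mapping={'x': 22, 'item': 33, 'z': 69}
  mapping={'x': 22, 'item': 33, 'z': 69}, ans=3

Final answer: 3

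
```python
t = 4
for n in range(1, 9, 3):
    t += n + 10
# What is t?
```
Trace:
  t=4
  t=15, n=1
  t=29, n=4
  t=46, n=7

Final answer: 46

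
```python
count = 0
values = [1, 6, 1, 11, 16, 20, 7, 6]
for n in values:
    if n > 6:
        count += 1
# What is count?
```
Trace:
  count=0
  count=0, n=1
  count=0, n=6
  count=0, n=1
  count=1, n=11
  count=2, n=16
  count=3, n=20
  count=4, n=7
  count=4, n=6

Final answer: 4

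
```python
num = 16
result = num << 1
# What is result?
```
Trace:
  num=16
  num=16, result=32

Final answer: 32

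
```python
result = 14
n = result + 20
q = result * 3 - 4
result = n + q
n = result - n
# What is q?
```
Trace:
  result=14
  result=14, n=34
  result=14, n=34, q=38
  result=72, n=34, q=38
  result=72, n=38, q=38

Final answer: 38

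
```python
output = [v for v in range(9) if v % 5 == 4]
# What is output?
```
Trace:
  v=0
  v=1
  v=2
  v=3
  v=4
  v=5
  v=6
  v=7
  v=8
  output=[4]

Final answer: [4]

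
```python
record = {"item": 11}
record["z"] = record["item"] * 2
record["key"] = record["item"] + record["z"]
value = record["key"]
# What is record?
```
Trace:
  record={'item': 11}
  record={'item': 11, 'z': 22}
  record={'item': 11, 'z': 22, 'key': 33}
  record={'item': 11, 'z': 22, 'key': 33}, value=33

Final answer: {'item': 11, 'z': 22, 'key': 33}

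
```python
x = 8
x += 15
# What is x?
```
Trace:
  x=8
  x=23

Final answer: 23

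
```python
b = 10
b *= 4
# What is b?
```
Trace:
  b=10
  b=40

Final answer: 40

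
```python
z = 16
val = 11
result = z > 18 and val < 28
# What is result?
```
Trace:
  z=16
  z=16, val=11
  z=16, val=11, result=False

Final answer: False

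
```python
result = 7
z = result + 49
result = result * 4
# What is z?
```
Trace:
  result=7
  result=7, z=56
  result=28, z=56

Final answer: 56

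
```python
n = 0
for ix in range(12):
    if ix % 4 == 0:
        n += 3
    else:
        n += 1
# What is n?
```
Trace:
  n=0
  n=3, ix=0
  n=4, ix=1
  n=5, ix=2
  n=6, ix=3
  n=9, ix=4
  n=10, ix=5
  n=11, ix=6
  n=12, ix=7
  n=15, ix=8
  n=16, ix=9
  n=17, ix=10
  n=18, ix=11

Final answer: 18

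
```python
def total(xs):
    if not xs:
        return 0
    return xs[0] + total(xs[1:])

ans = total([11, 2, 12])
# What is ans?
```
Call trace:
total(xs=[11, 2, 12])
  total(xs=[2, 12])
    total(xs=[12])
      total(xs=[])
      -> return 0
    -> return 12
  -> return 14
-> return 25

Final answer: 25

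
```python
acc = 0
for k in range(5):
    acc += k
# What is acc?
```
Trace:
  acc=0
  acc=0, k=0
  acc=1, k=1
  acc=3, k=2
  acc=6, k=3
  acc=10, k=4

Final answer: 10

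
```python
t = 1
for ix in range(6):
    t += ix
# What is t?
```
Trace:
  t=1
  t=1, ix=0
  t=2, ix=1
  t=4, ix=2
  t=7, ix=3
  t=11, ix=4
  t=16, ix=5

Final answer: 16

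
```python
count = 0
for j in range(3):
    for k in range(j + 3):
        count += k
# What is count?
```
Trace:
  count=0
  count=0, j=0, k=0
  count=1, j=0, k=1
  count=3, j=0, k=2
  count=3, j=1, k=0
  count=4, j=1, k=1
  count=6, j=1, k=2
  count=9, j=1, k=3
  count=9, j=2, k=0
  count=10, j=2, k=1
  count=12, j=2, k=2
  count=15, j=2, k=3
  count=19, j=2, k=4

Final answer: 19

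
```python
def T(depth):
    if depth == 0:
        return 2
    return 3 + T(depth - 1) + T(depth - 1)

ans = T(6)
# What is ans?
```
Call trace (a repeated sub-call is expanded the first time; later identical calls just restate its return value):
T(depth=6)
  T(depth=5)
    T(depth=4)
      T(depth=3)
        T(depth=2)
          T(depth=1)
            T(depth=0)
            -> return 2
            T(depth=0)
            -> return 2
          -> return 7
          T(depth=1) -> return 7  (same call as traced above)
        -> return 17
        T(depth=2) -> return 17  (same call as traced above)
      -> return 37
      T(depth=3) -> return 37  (same call as traced above)
    -> return 77
    T(depth=4) -> return 77  (same call as traced above)
  -> return 157
  T(depth=5) -> return 157  (same call as traced above)
-> return 317

Final answer: 317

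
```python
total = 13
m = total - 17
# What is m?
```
Trace:
  total=13
  total=13, m=-4

Final answer: -4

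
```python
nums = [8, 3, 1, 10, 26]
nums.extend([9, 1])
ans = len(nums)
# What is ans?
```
Trace:
  nums=[8, 3, 1, 10, 26]
  nums=[8, 3, 1, 10, 26, 9, 1]
  nums=[8, 3, 1, 10, 26, 9, 1], ans=7

Final answer: 7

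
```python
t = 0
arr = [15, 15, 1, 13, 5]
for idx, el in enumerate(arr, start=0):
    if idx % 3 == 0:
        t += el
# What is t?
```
Trace:
  t=0
  t=15, idx=0, el=15
  t=15, idx=1, el=15
  t=15, idx=2, el=1
  t=28, idx=3, el=13
  t=28, idx=4, el=5

Final answer: 28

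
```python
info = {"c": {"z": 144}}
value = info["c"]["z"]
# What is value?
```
Trace:
  info={'c': {'z': 144}}
  info={'c': {'z': 144}}, value=144

Final answer: 144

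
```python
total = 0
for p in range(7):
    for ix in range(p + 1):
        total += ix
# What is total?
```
Trace:
  total=0
  total=0, p=0, ix=0
  total=0, p=1, ix=0
  total=1, p=1, ix=1
  total=1, p=2, ix=0
  total=2, p=2, ix=1
  total=4, p=2, ix=2
  total=4, p=3, ix=0
  total=5, p=3, ix=1
  total=7, p=3, ix=2
  total=10, p=3, ix=3
  total=10, p=4, ix=0
  total=11, p=4, ix=1
  total=13, p=4, ix=2
  total=16, p=4, ix=3
  total=20, p=4, ix=4
  total=20, p=5, ix=0
  total=21, p=5, ix=1
  total=23, p=5, ix=2
  total=26, p=5, ix=3
  total=30, p=5, ix=4
  total=35, p=5, ix=5
  total=35, p=6, ix=0
  total=36, p=6, ix=1
  total=38, p=6, ix=2
  total=41, p=6, ix=3
  total=45, p=6, ix=4
  total=50, p=6, ix=5
  total=56, p=6, ix=6

Final answer: 56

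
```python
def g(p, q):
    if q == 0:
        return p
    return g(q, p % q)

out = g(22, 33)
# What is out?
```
Call trace:
g(p=22, q=33)
  g(p=33, q=22)
    g(p=22, q=11)
      g(p=11, q=0)
      -> return 11
    -> return 11
  -> return 11
-> return 11

Final answer: 11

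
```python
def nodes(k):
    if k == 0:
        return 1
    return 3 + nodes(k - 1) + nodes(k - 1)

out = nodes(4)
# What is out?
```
Call trace (a repeated sub-call is expanded the first time; later identical calls just restate its return value):
nodes(k=4)
  nodes(k=3)
    nodes(k=2)
      nodes(k=1)
        nodes(k=0)
        -> return 1
        nodes(k=0)
        -> return 1
      -> return 5
      nodes(k=1) -> return 5  (same call as traced above)
    -> return 13
    nodes(k=2) -> return 13  (same call as traced above)
  -> return 29
  nodes(k=3) -> return 29  (same call as traced above)
-> return 61

Final answer: 61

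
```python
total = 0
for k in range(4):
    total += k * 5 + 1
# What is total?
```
Trace:
  total=0
  total=1, k=0
  total=7, k=1
  total=18, k=2
  total=34, k=3

Final answer: 34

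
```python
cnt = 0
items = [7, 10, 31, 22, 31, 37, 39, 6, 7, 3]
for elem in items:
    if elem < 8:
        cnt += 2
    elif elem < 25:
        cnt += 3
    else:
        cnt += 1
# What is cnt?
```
Trace:
  cnt=0
  cnt=2, elem=7
  cnt=5, elem=10
  cnt=6, elem=31
  cnt=9, elem=22
  cnt=10, elem=31
  cnt=11, elem=37
  cnt=12, elem=39
  cnt=14, elem=6
  cnt=16, elem=7
  cnt=18, elem=3

Final answer: 18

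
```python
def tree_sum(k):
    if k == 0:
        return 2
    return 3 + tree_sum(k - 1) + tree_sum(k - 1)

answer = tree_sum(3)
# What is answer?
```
Call trace (a repeated sub-call is expanded the first time; later identical calls just restate its return value):
tree_sum(k=3)
  tree_sum(k=2)
    tree_sum(k=1)
      tree_sum(k=0)
      -> return 2
      tree_sum(k=0)
      -> return 2
    -> return 7
    tree_sum(k=1) -> return 7  (same call as traced above)
  -> return 17
  tree_sum(k=2) -> return 17  (same call as traced above)
-> return 37

Final answer: 37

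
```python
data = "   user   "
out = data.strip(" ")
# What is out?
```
Trace:
  data='   user   '
  data='   user   ', out='user'

Final answer: 'user'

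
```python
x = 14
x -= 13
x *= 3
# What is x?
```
Trace:
  x=14
  x=1
  x=3

Final answer: 3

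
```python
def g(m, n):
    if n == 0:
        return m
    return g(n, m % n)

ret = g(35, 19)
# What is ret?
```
Call trace:
g(m=35, n=19)
  g(m=19, n=16)
    g(m=16, n=3)
      g(m=3, n=1)
        g(m=1, n=0)
        -> return 1
      -> return 1
    -> return 1
  -> return 1
-> return 1

Final answer: 1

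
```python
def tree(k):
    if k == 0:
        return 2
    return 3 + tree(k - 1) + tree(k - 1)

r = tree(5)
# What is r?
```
Call trace (a repeated sub-call is expanded the first time; later identical calls just restate its return value):
tree(k=5)
  tree(k=4)
    tree(k=3)
      tree(k=2)
        tree(k=1)
          tree(k=0)
          -> return 2
          tree(k=0)
          -> return 2
        -> return 7
        tree(k=1) -> return 7  (same call as traced above)
      -> return 17
      tree(k=2) -> return 17  (same call as traced above)
    -> return 37
    tree(k=3) -> return 37  (same call as traced above)
  -> return 77
  tree(k=4) -> return 77  (same call as traced above)
-> return 157

Final answer: 157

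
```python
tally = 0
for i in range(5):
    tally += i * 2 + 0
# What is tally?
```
Trace:
  tally=0
  tally=0, i=0
  tally=2, i=1
  tally=6, i=2
  tally=12, i=3
  tally=20, i=4

Final answer: 20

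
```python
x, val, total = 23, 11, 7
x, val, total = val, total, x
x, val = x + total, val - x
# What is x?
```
Trace:
  x=23, val=11, total=7
  x=11, val=7, total=23
  x=34, val=-4, total=23

Final answer: 34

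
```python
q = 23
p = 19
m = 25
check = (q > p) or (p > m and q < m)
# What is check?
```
Trace:
  q=23
  q=23, p=19
  q=23, p=19, m=25
  q=23, p=19, m=25, check=True

Final answer: True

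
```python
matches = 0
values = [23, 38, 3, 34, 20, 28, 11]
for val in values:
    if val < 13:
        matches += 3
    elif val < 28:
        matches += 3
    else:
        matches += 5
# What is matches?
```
Trace:
  matches=0
  matches=3, val=23
  matches=8, val=38
  matches=11, val=3
  matches=16, val=34
  matches=19, val=20
  matches=24, val=28
  matches=27, val=11

Final answer: 27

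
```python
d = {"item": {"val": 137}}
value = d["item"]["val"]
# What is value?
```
Trace:
  d={'item': {'val': 137}}
  d={'item': {'val': 137}}, value=137

Final answer: 137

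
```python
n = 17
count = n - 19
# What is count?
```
Trace:
  n=17
  n=17, count=-2

Final answer: -2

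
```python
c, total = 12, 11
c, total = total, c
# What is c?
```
Trace:
  c=12, total=11
  c=11, total=12

Final answer: 11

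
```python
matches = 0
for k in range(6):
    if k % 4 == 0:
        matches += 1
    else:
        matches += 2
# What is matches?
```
Trace:
  matches=0
  matches=1, k=0
  matches=3, k=1
  matches=5, k=2
  matches=7, k=3
  matches=8, k=4
  matches=10, k=5

Final answer: 10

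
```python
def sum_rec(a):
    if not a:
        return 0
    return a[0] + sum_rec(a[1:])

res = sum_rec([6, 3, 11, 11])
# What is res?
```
Call trace:
sum_rec(a=[6, 3, 11, 11])
  sum_rec(a=[3, 11, 11])
    sum_rec(a=[11, 11])
      sum_rec(a=[11])
        sum_rec(a=[])
        -> return 0
      -> return 11
    -> return 22
  -> return 25
-> return 31

Final answer: 31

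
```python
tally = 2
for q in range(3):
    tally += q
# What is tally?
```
Trace:
  tally=2
  tally=2, q=0
  tally=3, q=1
  tally=5, q=2

Final answer: 5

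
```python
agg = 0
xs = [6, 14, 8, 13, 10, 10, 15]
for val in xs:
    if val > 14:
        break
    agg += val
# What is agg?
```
Trace:
  agg=0
  agg=6, val=6
  agg=20, val=14
  agg=28, val=8
  agg=41, val=13
  agg=51, val=10
  agg=61, val=10
  agg=61, val=15

Final answer: 61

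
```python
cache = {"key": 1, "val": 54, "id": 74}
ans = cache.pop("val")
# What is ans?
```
Trace:
  cache={'key': 1, 'val': 54, 'id': 74}
  cache={'key': 1, 'id': 74}, ans=54

Final answer: 54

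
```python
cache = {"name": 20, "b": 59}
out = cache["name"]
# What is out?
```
Trace:
  cache={'name': 20, 'b': 59}
  cache={'name': 20, 'b': 59}, out=20

Final answer: 20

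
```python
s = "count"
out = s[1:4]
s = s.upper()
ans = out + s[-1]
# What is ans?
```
Trace:
  s='count'
  s='count', out='oun'
  s='COUNT', out='oun'
  s='COUNT', out='oun', ans='ounT'

Final answer: 'ounT'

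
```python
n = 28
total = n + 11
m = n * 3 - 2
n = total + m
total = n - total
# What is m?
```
Trace:
  n=28
  n=28, total=39
  n=28, total=39, m=82
  n=121, total=39, m=82
  n=121, total=82, m=82

Final answer: 82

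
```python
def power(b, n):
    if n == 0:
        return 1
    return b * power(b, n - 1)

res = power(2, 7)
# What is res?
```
Call trace:
power(b=2, n=7)
  power(b=2, n=6)
    power(b=2, n=5)
      power(b=2, n=4)
        power(b=2, n=3)
          power(b=2, n=2)
            power(b=2, n=1)
              power(b=2, n=0)
              -> return 1
            -> return 2
          -> return 4
        -> return 8
      -> return 16
    -> return 32
  -> return 64
-> return 128

Final answer: 128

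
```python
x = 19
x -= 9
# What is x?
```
Trace:
  x=19
  x=10

Final answer: 10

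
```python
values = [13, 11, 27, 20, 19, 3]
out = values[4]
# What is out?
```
Trace:
  values=[13, 11, 27, 20, 19, 3]
  values=[13, 11, 27, 20, 19, 3], out=19

Final answer: 19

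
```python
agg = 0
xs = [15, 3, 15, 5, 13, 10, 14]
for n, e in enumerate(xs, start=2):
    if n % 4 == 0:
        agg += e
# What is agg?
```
Trace:
  agg=0
  agg=0, n=2, e=15
  agg=0, n=3, e=3
  agg=15, n=4, e=15
  agg=15, n=5, e=5
  agg=15, n=6, e=13
  agg=15, n=7, e=10
  agg=29, n=8, e=14

Final answer: 29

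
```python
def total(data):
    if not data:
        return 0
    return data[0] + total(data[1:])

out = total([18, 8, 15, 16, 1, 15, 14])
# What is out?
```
Call trace:
total(data=[18, 8, 15, 16, 1, 15, 14])
  total(data=[8, 15, 16, 1, 15, 14])
    total(data=[15, 16, 1, 15, 14])
      total(data=[16, 1, 15, 14])
        total(data=[1, 15, 14])
          total(data=[15, 14])
            total(data=[14])
              total(data=[])
              -> return 0
            -> return 14
          -> return 29
        -> return 30
      -> return 46
    -> return 61
  -> return 69
-> return 87

Final answer: 87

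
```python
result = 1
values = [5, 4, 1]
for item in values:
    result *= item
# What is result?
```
Trace:
  result=1
  result=5, item=5
  result=20, item=4
  result=20, item=1

Final answer: 20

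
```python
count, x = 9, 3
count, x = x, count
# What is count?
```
Trace:
  count=9, x=3
  count=3, x=9

Final answer: 3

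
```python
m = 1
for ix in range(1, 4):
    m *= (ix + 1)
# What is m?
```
Trace:
  m=1
  m=2, ix=1
  m=6, ix=2
  m=24, ix=3

Final answer: 24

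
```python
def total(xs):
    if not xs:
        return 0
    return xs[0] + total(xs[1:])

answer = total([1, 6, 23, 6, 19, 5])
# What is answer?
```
Call trace:
total(xs=[1, 6, 23, 6, 19, 5])
  total(xs=[6, 23, 6, 19, 5])
    total(xs=[23, 6, 19, 5])
      total(xs=[6, 19, 5])
        total(xs=[19, 5])
          total(xs=[5])
            total(xs=[])
            -> return 0
          -> return 5
        -> return 24
      -> return 30
    -> return 53
  -> return 59
-> return 60

Final answer: 60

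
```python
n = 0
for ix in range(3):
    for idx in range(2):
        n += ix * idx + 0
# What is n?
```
Trace:
  n=0
  n=0, ix=0, idx=0
  n=0, ix=0, idx=1
  n=0, ix=1, idx=0
  n=1, ix=1, idx=1
  n=1, ix=2, idx=0
  n=3, ix=2, idx=1

Final answer: 3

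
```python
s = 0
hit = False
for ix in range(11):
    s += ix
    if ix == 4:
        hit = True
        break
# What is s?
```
Trace:
  s=0
  s=0, hit=False
  s=0, hit=False, ix=0
  s=1, hit=False, ix=1
  s=3, hit=False, ix=2
  s=6, hit=False, ix=3
  s=10, hit=True, ix=4

Final answer: 10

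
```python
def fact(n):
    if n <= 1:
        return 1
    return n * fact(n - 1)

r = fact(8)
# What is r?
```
Call trace:
fact(n=8)
  fact(n=7)
    fact(n=6)
      fact(n=5)
        fact(n=4)
          fact(n=3)
            fact(n=2)
              fact(n=1)
              -> return 1
            -> return 2
          -> return 6
        -> return 24
      -> return 120
    -> return 720
  -> return 5040
-> return 40320

Final answer: 40320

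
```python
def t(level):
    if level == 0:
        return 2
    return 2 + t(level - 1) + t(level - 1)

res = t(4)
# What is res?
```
Call trace (a repeated sub-call is expanded the first time; later identical calls just restate its return value):
t(level=4)
  t(level=3)
    t(level=2)
      t(level=1)
        t(level=0)
        -> return 2
        t(level=0)
        -> return 2
      -> return 6
      t(level=1) -> return 6  (same call as traced above)
    -> return 14
    t(level=2) -> return 14  (same call as traced above)
  -> return 30
  t(level=3) -> return 30  (same call as traced above)
-> return 62

Final answer: 62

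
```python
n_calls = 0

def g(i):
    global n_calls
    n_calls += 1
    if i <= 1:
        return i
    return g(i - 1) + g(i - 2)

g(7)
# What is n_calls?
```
Call trace (a repeated sub-call is expanded the first time; later identical calls just restate its return value):
g(i=7)
  g(i=6)
    g(i=5)
      g(i=4)
        g(i=3)
          g(i=2)
            g(i=1)
            -> return 1
            g(i=0)
            -> return 0
          -> return 1
          g(i=1)
          -> return 1
        -> return 2
        g(i=2) -> return 1  (same call as traced above)
      -> return 3
      g(i=3) -> return 2  (same call as traced above)
    -> return 5
    g(i=4) -> return 3  (same call as traced above)
  -> return 8
  g(i=5) -> return 5  (same call as traced above)
-> return 13

n_calls is incremented once per call, so count the calls in each subtree. Let C(i) = number of calls made by g(i).
C(0) = C(1) = 1 (base case, no recursion); C(i) = 1 + C(i - 1) + C(i - 2) otherwise.
C(2) = 1 + C(1) + C(0) = 1 + 1 + 1 = 3
C(3) = 1 + C(2) + C(1) = 1 + 3 + 1 = 5
C(4) = 1 + C(3) + C(2) = 1 + 5 + 3 = 9
C(5) = 1 + C(4) + C(3) = 1 + 9 + 5 = 15
C(6) = 1 + C(5) + C(4) = 1 + 15 + 9 = 25
C(7) = 1 + C(6) + C(5) = 1 + 25 + 15 = 41
n_calls = C(7) = 41

Final answer: 41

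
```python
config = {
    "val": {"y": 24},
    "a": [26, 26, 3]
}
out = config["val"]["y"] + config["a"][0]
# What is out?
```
Trace:
  config={'val': {'y': 24}, 'a': [26, 26, 3]}
  config={'val': {'y': 24}, 'a': [26, 26, 3]}, out=50

Final answer: 50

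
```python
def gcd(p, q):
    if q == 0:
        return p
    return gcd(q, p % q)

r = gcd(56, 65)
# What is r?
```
Call trace:
gcd(p=56, q=65)
  gcd(p=65, q=56)
    gcd(p=56, q=9)
      gcd(p=9, q=2)
        gcd(p=2, q=1)
          gcd(p=1, q=0)
          -> return 1
        -> return 1
      -> return 1
    -> return 1
  -> return 1
-> return 1

Final answer: 1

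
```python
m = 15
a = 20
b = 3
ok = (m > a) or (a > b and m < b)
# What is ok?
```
Trace:
  m=15
  m=15, a=20
  m=15, a=20, b=3
  m=15, a=20, b=3, ok=False

Final answer: False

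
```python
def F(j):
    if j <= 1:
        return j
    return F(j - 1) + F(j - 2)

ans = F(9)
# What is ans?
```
Call trace (a repeated sub-call is expanded the first time; later identical calls just restate its return value):
F(j=9)
  F(j=8)
    F(j=7)
      F(j=6)
        F(j=5)
          F(j=4)
            F(j=3)
              F(j=2)
                F(j=1)
                -> return 1
                F(j=0)
                -> return 0
              -> return 1
              F(j=1)
              -> return 1
            -> return 2
            F(j=2) -> return 1  (same call as traced above)
          -> return 3
          F(j=3) -> return 2  (same call as traced above)
        -> return 5
        F(j=4) -> return 3  (same call as traced above)
      -> return 8
      F(j=5) -> return 5  (same call as traced above)
    -> return 13
    F(j=6) -> return 8  (same call as traced above)
  -> return 21
  F(j=7) -> return 13  (same call as traced above)
-> return 34

Final answer: 34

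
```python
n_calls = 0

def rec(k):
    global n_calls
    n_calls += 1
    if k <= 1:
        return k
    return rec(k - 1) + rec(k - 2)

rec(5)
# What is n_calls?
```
Call trace (a repeated sub-call is expanded the first time; later identical calls just restate its return value):
rec(k=5)
  rec(k=4)
    rec(k=3)
      rec(k=2)
        rec(k=1)
        -> return 1
        rec(k=0)
        -> return 0
      -> return 1
      rec(k=1)
      -> return 1
    -> return 2
    rec(k=2) -> return 1  (same call as traced above)
  -> return 3
  rec(k=3) -> return 2  (same call as traced above)
-> return 5

n_calls is incremented once per call, so count the calls in each subtree. Let C(k) = number of calls made by rec(k).
C(0) = C(1) = 1 (base case, no recursion); C(k) = 1 + C(k - 1) + C(k - 2) otherwise.
C(2) = 1 + C(1) + C(0) = 1 + 1 + 1 = 3
C(3) = 1 + C(2) + C(1) = 1 + 3 + 1 = 5
C(4) = 1 + C(3) + C(2) = 1 + 5 + 3 = 9
C(5) = 1 + C(4) + C(3) = 1 + 9 + 5 = 15
n_calls = C(5) = 15

Final answer: 15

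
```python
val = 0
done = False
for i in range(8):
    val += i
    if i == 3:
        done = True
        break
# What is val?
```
Trace:
  val=0
  val=0, done=False
  val=0, done=False, i=0
  val=1, done=False, i=1
  val=3, done=False, i=2
  val=6, done=True, i=3

Final answer: 6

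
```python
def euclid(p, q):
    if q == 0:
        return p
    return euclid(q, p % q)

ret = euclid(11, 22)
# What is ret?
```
Call trace:
euclid(p=11, q=22)
  euclid(p=22, q=11)
    euclid(p=11, q=0)
    -> return 11
  -> return 11
-> return 11

Final answer: 11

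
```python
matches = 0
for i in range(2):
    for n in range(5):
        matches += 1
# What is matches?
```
Trace:
  matches=0
  matches=1, i=0, n=0
  matches=2, i=0, n=1
  matches=3, i=0, n=2
  matches=4, i=0, n=3
  matches=5, i=0, n=4
  matches=6, i=1, n=0
  matches=7, i=1, n=1
  matches=8, i=1, n=2
  matches=9, i=1, n=3
  matches=10, i=1, n=4

Final answer: 10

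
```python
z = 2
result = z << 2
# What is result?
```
Trace:
  z=2
  z=2, result=8

Final answer: 8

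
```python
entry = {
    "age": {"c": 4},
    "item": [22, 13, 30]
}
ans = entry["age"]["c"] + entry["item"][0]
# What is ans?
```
Trace:
  entry={'age': {'c': 4}, 'item': [22, 13, 30]}
  entry={'age': {'c': 4}, 'item': [22, 13, 30]}, ans=26

Final answer: 26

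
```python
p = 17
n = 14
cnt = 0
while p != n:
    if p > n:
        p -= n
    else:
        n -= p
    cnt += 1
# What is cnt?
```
Trace:
  p=17
  p=17, n=14
  p=17, n=14, cnt=0
  p=3, n=14, cnt=1
  p=3, n=11, cnt=2
  p=3, n=8, cnt=3
  p=3, n=5, cnt=4
  p=3, n=2, cnt=5
  p=1, n=2, cnt=6
  p=1, n=1, cnt=7

Final answer: 7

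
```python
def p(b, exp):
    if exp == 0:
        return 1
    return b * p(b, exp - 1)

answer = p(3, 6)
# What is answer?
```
Call trace:
p(b=3, exp=6)
  p(b=3, exp=5)
    p(b=3, exp=4)
      p(b=3, exp=3)
        p(b=3, exp=2)
          p(b=3, exp=1)
            p(b=3, exp=0)
            -> return 1
          -> return 3
        -> return 9
      -> return 27
    -> return 81
  -> return 243
-> return 729

Final answer: 729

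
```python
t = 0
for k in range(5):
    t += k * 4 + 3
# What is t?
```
Trace:
  t=0
  t=3, k=0
  t=10, k=1
  t=21, k=2
  t=36, k=3
  t=55, k=4

Final answer: 55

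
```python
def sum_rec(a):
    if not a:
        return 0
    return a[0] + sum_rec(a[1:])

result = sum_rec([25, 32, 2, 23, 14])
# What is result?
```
Call trace:
sum_rec(a=[25, 32, 2, 23, 14])
  sum_rec(a=[32, 2, 23, 14])
    sum_rec(a=[2, 23, 14])
      sum_rec(a=[23, 14])
        sum_rec(a=[14])
          sum_rec(a=[])
          -> return 0
        -> return 14
      -> return 37
    -> return 39
  -> return 71
-> return 96

Final answer: 96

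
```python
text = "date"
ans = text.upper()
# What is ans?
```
Trace:
  text='date'
  text='date', ans='DATE'

Final answer: 'DATE'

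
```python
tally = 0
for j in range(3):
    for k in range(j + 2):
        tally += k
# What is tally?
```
Trace:
  tally=0
  tally=0, j=0, k=0
  tally=1, j=0, k=1
  tally=1, j=1, k=0
  tally=2, j=1, k=1
  tally=4, j=1, k=2
  tally=4, j=2, k=0
  tally=5, j=2, k=1
  tally=7, j=2, k=2
  tally=10, j=2, k=3

Final answer: 10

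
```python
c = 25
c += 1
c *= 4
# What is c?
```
Trace:
  c=25
  c=26
  c=104

Final answer: 104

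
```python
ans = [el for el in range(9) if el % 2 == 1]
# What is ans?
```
Trace:
  el=0
  el=1
  el=2
  el=3
  el=4
  el=5
  el=6
  el=7
  el=8
  ans=[1, 3, 5, 7]

Final answer: [1, 3, 5, 7]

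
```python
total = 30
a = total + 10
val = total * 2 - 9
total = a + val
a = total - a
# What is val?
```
Trace:
  total=30
  total=30, a=40
  total=30, a=40, val=51
  total=91, a=40, val=51
  total=91, a=51, val=51

Final answer: 51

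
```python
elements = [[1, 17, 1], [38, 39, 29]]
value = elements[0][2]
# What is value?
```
Trace:
  elements=[[1, 17, 1], [38, 39, 29]]
  elements=[[1, 17, 1], [38, 39, 29]], value=1

Final answer: 1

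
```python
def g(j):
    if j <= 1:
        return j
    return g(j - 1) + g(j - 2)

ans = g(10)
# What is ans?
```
Call trace (a repeated sub-call is expanded the first time; later identical calls just restate its return value):
g(j=10)
  g(j=9)
    g(j=8)
      g(j=7)
        g(j=6)
          g(j=5)
            g(j=4)
              g(j=3)
                g(j=2)
                  g(j=1)
                  -> return 1
                  g(j=0)
                  -> return 0
                -> return 1
                g(j=1)
                -> return 1
              -> return 2
              g(j=2) -> return 1  (same call as traced above)
            -> return 3
            g(j=3) -> return 2  (same call as traced above)
          -> return 5
          g(j=4) -> return 3  (same call as traced above)
        -> return 8
        g(j=5) -> return 5  (same call as traced above)
      -> return 13
      g(j=6) -> return 8  (same call as traced above)
    -> return 21
    g(j=7) -> return 13  (same call as traced above)
  -> return 34
  g(j=8) -> return 21  (same call as traced above)
-> return 55

Final answer: 55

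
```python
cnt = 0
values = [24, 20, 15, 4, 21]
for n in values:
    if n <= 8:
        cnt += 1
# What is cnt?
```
Trace:
  cnt=0
  cnt=0, n=24
  cnt=0, n=20
  cnt=0, n=15
  cnt=1, n=4
  cnt=1, n=21

Final answer: 1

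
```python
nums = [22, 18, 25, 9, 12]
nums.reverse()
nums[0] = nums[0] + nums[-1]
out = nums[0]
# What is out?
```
Trace:
  nums=[22, 18, 25, 9, 12]
  nums=[12, 9, 25, 18, 22]
  nums=[34, 9, 25, 18, 22]
  nums=[34, 9, 25, 18, 22], out=34

Final answer: 34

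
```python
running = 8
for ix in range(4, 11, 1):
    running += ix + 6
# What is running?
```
Trace:
  running=8
  running=18, ix=4
  running=29, ix=5
  running=41, ix=6
  running=54, ix=7
  running=68, ix=8
  running=83, ix=9
  running=99, ix=10

Final answer: 99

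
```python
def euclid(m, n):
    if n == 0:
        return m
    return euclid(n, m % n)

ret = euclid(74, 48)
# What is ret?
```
Call trace:
euclid(m=74, n=48)
  euclid(m=48, n=26)
    euclid(m=26, n=22)
      euclid(m=22, n=4)
        euclid(m=4, n=2)
          euclid(m=2, n=0)
          -> return 2
        -> return 2
      -> return 2
    -> return 2
  -> return 2
-> return 2

Final answer: 2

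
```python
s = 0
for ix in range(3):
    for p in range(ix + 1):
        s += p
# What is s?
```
Trace:
  s=0
  s=0, ix=0, p=0
  s=0, ix=1, p=0
  s=1, ix=1, p=1
  s=1, ix=2, p=0
  s=2, ix=2, p=1
  s=4, ix=2, p=2

Final answer: 4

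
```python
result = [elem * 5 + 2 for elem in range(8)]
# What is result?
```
Trace:
  elem=0
  elem=1
  elem=2
  elem=3
  elem=4
  elem=5
  elem=6
  elem=7
  result=[2, 7, 12, 17, 22, 27, 32, 37]

Final answer: [2, 7, 12, 17, 22, 27, 32, 37]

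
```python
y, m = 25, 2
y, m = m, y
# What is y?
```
Trace:
  y=25, m=2
  y=2, m=25

Final answer: 2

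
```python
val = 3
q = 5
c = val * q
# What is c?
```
Trace:
  val=3
  val=3, q=5
  val=3, q=5, c=15

Final answer: 15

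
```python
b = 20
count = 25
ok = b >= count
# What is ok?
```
Trace:
  b=20
  b=20, count=25
  b=20, count=25, ok=False

Final answer: False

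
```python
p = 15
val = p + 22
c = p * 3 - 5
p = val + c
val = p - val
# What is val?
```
Trace:
  p=15
  p=15, val=37
  p=15, val=37, c=40
  p=77, val=37, c=40
  p=77, val=40, c=40

Final answer: 40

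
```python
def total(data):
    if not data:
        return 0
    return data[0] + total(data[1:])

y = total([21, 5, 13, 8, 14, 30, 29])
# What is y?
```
Call trace:
total(data=[21, 5, 13, 8, 14, 30, 29])
  total(data=[5, 13, 8, 14, 30, 29])
    total(data=[13, 8, 14, 30, 29])
      total(data=[8, 14, 30, 29])
        total(data=[14, 30, 29])
          total(data=[30, 29])
            total(data=[29])
              total(data=[])
              -> return 0
            -> return 29
          -> return 59
        -> return 73
      -> return 81
    -> return 94
  -> return 99
-> return 120

Final answer: 120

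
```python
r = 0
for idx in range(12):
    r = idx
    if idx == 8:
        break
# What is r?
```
Trace:
  r=0
  r=0, idx=0
  r=1, idx=1
  r=2, idx=2
  r=3, idx=3
  r=4, idx=4
  r=5, idx=5
  r=6, idx=6
  r=7, idx=7
  r=8, idx=8

Final answer: 8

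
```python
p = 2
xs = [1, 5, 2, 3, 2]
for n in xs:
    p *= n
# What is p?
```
Trace:
  p=2
  p=2, n=1
  p=10, n=5
  p=20, n=2
  p=60, n=3
  p=120, n=2

Final answer: 120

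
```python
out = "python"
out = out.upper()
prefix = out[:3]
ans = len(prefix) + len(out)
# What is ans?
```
Trace:
  out='python'
  out='PYTHON'
  out='PYTHON', prefix='PYT'
  out='PYTHON', prefix='PYT', ans=9

Final answer: 9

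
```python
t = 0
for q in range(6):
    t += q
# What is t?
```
Trace:
  t=0
  t=0, q=0
  t=1, q=1
  t=3, q=2
  t=6, q=3
  t=10, q=4
  t=15, q=5

Final answer: 15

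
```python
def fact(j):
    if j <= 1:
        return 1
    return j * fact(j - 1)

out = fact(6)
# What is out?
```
Call trace:
fact(j=6)
  fact(j=5)
    fact(j=4)
      fact(j=3)
        fact(j=2)
          fact(j=1)
          -> return 1
        -> return 2
      -> return 6
    -> return 24
  -> return 120
-> return 720

Final answer: 720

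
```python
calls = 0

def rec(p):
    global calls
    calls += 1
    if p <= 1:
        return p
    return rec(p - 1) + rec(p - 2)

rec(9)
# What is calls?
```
Call trace (a repeated sub-call is expanded the first time; later identical calls just restate its return value):
rec(p=9)
  rec(p=8)
    rec(p=7)
      rec(p=6)
        rec(p=5)
          rec(p=4)
            rec(p=3)
              rec(p=2)
                rec(p=1)
                -> return 1
                rec(p=0)
                -> return 0
              -> return 1
              rec(p=1)
              -> return 1
            -> return 2
            rec(p=2) -> return 1  (same call as traced above)
          -> return 3
          rec(p=3) -> return 2  (same call as traced above)
        -> return 5
        rec(p=4) -> return 3  (same call as traced above)
      -> return 8
      rec(p=5) -> return 5  (same call as traced above)
    -> return 13
    rec(p=6) -> return 8  (same call as traced above)
  -> return 21
  rec(p=7) -> return 13  (same call as traced above)
-> return 34

calls is incremented once per call, so count the calls in each subtree. Let C(p) = number of calls made by rec(p).
C(0) = C(1) = 1 (base case, no recursion); C(p) = 1 + C(p - 1) + C(p - 2) otherwise.
C(2) = 1 + C(1) + C(0) = 1 + 1 + 1 = 3
C(3) = 1 + C(2) + C(1) = 1 + 3 + 1 = 5
C(4) = 1 + C(3) + C(2) = 1 + 5 + 3 = 9
C(5) = 1 + C(4) + C(3) = 1 + 9 + 5 = 15
C(6) = 1 + C(5) + C(4) = 1 + 15 + 9 = 25
C(7) = 1 + C(6) + C(5) = 1 + 25 + 15 = 41
C(8) = 1 + C(7) + C(6) = 1 + 41 + 25 = 67
C(9) = 1 + C(8) + C(7) = 1 + 67 + 41 = 109
calls = C(9) = 109

Final answer: 109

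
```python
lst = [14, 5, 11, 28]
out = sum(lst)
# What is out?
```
Trace:
  lst=[14, 5, 11, 28]
  lst=[14, 5, 11, 28], out=58

Final answer: 58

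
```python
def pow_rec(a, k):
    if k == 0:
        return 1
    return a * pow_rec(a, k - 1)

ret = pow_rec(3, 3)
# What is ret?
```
Call trace:
pow_rec(a=3, k=3)
  pow_rec(a=3, k=2)
    pow_rec(a=3, k=1)
      pow_rec(a=3, k=0)
      -> return 1
    -> return 3
  -> return 9
-> return 27

Final answer: 27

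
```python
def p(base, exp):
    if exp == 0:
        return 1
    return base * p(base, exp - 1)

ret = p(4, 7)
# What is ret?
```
Call trace:
p(base=4, exp=7)
  p(base=4, exp=6)
    p(base=4, exp=5)
      p(base=4, exp=4)
        p(base=4, exp=3)
          p(base=4, exp=2)
            p(base=4, exp=1)
              p(base=4, exp=0)
              -> return 1
            -> return 4
          -> return 16
        -> return 64
      -> return 256
    -> return 1024
  -> return 4096
-> return 16384

Final answer: 16384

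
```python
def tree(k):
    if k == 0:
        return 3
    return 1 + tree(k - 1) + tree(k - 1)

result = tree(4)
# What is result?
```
Call trace (a repeated sub-call is expanded the first time; later identical calls just restate its return value):
tree(k=4)
  tree(k=3)
    tree(k=2)
      tree(k=1)
        tree(k=0)
        -> return 3
        tree(k=0)
        -> return 3
      -> return 7
      tree(k=1) -> return 7  (same call as traced above)
    -> return 15
    tree(k=2) -> return 15  (same call as traced above)
  -> return 31
  tree(k=3) -> return 31  (same call as traced above)
-> return 63

Final answer: 63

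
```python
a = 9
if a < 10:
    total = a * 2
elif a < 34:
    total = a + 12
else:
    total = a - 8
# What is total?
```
Trace:
  a=9
  a=9, total=18

Final answer: 18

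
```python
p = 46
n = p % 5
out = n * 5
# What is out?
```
Trace:
  p=46
  p=46, n=1
  p=46, n=1, out=5

Final answer: 5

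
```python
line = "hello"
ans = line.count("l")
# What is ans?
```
Trace:
  line='hello'
  line='hello', ans=2

Final answer: 2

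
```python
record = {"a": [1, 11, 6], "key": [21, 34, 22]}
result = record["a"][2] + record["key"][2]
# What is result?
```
Trace:
  record={'a': [1, 11, 6], 'key': [21, 34, 22]}
  record={'a': [1, 11, 6], 'key': [21, 34, 22]}, result=28

Final answer: 28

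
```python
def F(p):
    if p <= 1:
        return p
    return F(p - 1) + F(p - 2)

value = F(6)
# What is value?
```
Call trace (a repeated sub-call is expanded the first time; later identical calls just restate its return value):
F(p=6)
  F(p=5)
    F(p=4)
      F(p=3)
        F(p=2)
          F(p=1)
          -> return 1
          F(p=0)
          -> return 0
        -> return 1
        F(p=1)
        -> return 1
      -> return 2
      F(p=2) -> return 1  (same call as traced above)
    -> return 3
    F(p=3) -> return 2  (same call as traced above)
  -> return 5
  F(p=4) -> return 3  (same call as traced above)
-> return 8

Final answer: 8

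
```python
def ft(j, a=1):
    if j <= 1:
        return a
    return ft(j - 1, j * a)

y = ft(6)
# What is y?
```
Call trace:
ft(j=6, a=1)
  ft(j=5, a=6)
    ft(j=4, a=30)
      ft(j=3, a=120)
        ft(j=2, a=360)
          ft(j=1, a=720)
          -> return 720
        -> return 720
      -> return 720
    -> return 720
  -> return 720
-> return 720

Final answer: 720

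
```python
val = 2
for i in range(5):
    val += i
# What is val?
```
Trace:
  val=2
  val=2, i=0
  val=3, i=1
  val=5, i=2
  val=8, i=3
  val=12, i=4

Final answer: 12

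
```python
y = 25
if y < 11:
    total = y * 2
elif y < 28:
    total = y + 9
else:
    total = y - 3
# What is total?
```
Trace:
  y=25
  y=25, total=34

Final answer: 34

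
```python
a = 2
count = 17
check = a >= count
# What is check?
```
Trace:
  a=2
  a=2, count=17
  a=2, count=17, check=False

Final answer: False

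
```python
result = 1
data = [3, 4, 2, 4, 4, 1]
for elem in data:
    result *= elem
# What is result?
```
Trace:
  result=1
  result=3, elem=3
  result=12, elem=4
  result=24, elem=2
  result=96, elem=4
  result=384, elem=4
  result=384, elem=1

Final answer: 384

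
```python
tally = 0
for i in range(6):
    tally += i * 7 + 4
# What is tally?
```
Trace:
  tally=0
  tally=4, i=0
  tally=15, i=1
  tally=33, i=2
  tally=58, i=3
  tally=90, i=4
  tally=129, i=5

Final answer: 129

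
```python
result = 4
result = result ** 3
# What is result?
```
Trace:
  result=4
  result=64

Final answer: 64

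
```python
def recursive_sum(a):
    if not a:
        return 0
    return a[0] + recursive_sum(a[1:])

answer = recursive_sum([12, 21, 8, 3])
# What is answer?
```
Call trace:
recursive_sum(a=[12, 21, 8, 3])
  recursive_sum(a=[21, 8, 3])
    recursive_sum(a=[8, 3])
      recursive_sum(a=[3])
        recursive_sum(a=[])
        -> return 0
      -> return 3
    -> return 11
  -> return 32
-> return 44

Final answer: 44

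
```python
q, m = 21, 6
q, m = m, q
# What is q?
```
Trace:
  q=21, m=6
  q=6, m=21

Final answer: 6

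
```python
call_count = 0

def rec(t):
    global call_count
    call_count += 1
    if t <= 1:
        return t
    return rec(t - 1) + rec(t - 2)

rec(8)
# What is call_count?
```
Call trace (a repeated sub-call is expanded the first time; later identical calls just restate its return value):
rec(t=8)
  rec(t=7)
    rec(t=6)
      rec(t=5)
        rec(t=4)
          rec(t=3)
            rec(t=2)
              rec(t=1)
              -> return 1
              rec(t=0)
              -> return 0
            -> return 1
            rec(t=1)
            -> return 1
          -> return 2
          rec(t=2) -> return 1  (same call as traced above)
        -> return 3
        rec(t=3) -> return 2  (same call as traced above)
      -> return 5
      rec(t=4) -> return 3  (same call as traced above)
    -> return 8
    rec(t=5) -> return 5  (same call as traced above)
  -> return 13
  rec(t=6) -> return 8  (same call as traced above)
-> return 21

call_count is incremented once per call, so count the calls in each subtree. Let C(t) = number of calls made by rec(t).
C(0) = C(1) = 1 (base case, no recursion); C(t) = 1 + C(t - 1) + C(t - 2) otherwise.
C(2) = 1 + C(1) + C(0) = 1 + 1 + 1 = 3
C(3) = 1 + C(2) + C(1) = 1 + 3 + 1 = 5
C(4) = 1 + C(3) + C(2) = 1 + 5 + 3 = 9
C(5) = 1 + C(4) + C(3) = 1 + 9 + 5 = 15
C(6) = 1 + C(5) + C(4) = 1 + 15 + 9 = 25
C(7) = 1 + C(6) + C(5) = 1 + 25 + 15 = 41
C(8) = 1 + C(7) + C(6) = 1 + 41 + 25 = 67
call_count = C(8) = 67

Final answer: 67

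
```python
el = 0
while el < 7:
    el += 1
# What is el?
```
Trace:
  el=0
  el=1
  el=2
  el=3
  el=4
  el=5
  el=6
  el=7

Final answer: 7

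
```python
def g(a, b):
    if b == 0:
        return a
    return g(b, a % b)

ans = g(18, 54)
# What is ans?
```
Call trace:
g(a=18, b=54)
  g(a=54, b=18)
    g(a=18, b=0)
    -> return 18
  -> return 18
-> return 18

Final answer: 18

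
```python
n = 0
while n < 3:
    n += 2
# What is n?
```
Trace:
  n=0
  n=2
  n=4

Final answer: 4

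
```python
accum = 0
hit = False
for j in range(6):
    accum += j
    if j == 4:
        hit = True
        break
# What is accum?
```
Trace:
  accum=0
  accum=0, hit=False
  accum=0, hit=False, j=0
  accum=1, hit=False, j=1
  accum=3, hit=False, j=2
  accum=6, hit=False, j=3
  accum=10, hit=True, j=4

Final answer: 10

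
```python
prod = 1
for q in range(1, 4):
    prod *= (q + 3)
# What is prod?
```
Trace:
  prod=1
  prod=4, q=1
  prod=20, q=2
  prod=120, q=3

Final answer: 120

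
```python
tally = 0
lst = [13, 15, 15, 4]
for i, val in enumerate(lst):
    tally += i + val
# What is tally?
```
Trace:
  tally=0
  tally=13, i=0, val=13
  tally=29, i=1, val=15
  tally=46, i=2, val=15
  tally=53, i=3, val=4

Final answer: 53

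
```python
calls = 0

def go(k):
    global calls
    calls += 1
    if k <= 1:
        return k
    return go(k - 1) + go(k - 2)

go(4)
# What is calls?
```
Call trace (a repeated sub-call is expanded the first time; later identical calls just restate its return value):
go(k=4)
  go(k=3)
    go(k=2)
      go(k=1)
      -> return 1
      go(k=0)
      -> return 0
    -> return 1
    go(k=1)
    -> return 1
  -> return 2
  go(k=2) -> return 1  (same call as traced above)
-> return 3

calls is incremented once per call, so count the calls in each subtree. Let C(k) = number of calls made by go(k).
C(0) = C(1) = 1 (base case, no recursion); C(k) = 1 + C(k - 1) + C(k - 2) otherwise.
C(2) = 1 + C(1) + C(0) = 1 + 1 + 1 = 3
C(3) = 1 + C(2) + C(1) = 1 + 3 + 1 = 5
C(4) = 1 + C(3) + C(2) = 1 + 5 + 3 = 9
calls = C(4) = 9

Final answer: 9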